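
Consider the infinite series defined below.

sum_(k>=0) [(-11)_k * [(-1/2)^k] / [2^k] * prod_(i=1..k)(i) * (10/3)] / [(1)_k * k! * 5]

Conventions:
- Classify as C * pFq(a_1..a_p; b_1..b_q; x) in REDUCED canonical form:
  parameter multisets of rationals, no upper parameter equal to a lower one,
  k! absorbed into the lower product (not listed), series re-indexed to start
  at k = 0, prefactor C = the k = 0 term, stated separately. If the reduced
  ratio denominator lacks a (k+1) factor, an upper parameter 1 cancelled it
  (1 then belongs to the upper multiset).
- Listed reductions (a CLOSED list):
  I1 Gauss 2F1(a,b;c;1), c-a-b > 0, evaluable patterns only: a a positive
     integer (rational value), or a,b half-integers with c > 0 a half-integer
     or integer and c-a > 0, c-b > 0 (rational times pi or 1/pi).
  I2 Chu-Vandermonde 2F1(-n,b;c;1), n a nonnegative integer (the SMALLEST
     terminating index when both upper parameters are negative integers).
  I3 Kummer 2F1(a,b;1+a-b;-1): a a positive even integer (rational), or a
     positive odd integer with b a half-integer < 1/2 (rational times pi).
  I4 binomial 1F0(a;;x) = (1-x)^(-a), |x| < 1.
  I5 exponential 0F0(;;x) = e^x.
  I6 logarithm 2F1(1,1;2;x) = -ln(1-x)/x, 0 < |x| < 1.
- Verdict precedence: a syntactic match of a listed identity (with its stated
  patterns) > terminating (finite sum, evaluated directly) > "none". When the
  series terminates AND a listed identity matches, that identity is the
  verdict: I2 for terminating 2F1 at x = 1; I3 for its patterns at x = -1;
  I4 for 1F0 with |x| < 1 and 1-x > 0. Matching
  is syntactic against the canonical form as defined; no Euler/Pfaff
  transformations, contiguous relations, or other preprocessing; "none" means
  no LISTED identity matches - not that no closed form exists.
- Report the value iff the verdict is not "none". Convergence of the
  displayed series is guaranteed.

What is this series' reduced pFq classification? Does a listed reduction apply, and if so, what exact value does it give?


Classification (C = 2/3): 1F0 with upper {-11}, lower {-}, argument x = -1/4. Verdict: binomial (I4) applies (the 1F0 binomial series: exponent 11, x = -1/4). Exact value: 48828125/6291456.

Key observation: from the first term 2/3: the running product (C = 2/3) telescopes to a rising factorial.
Step ratio: r(k) = (-1/4) * (k-11) / [(k+1)] - poly over poly, x = (-1/4) from leading terms; C = 2/3 at k = 0.


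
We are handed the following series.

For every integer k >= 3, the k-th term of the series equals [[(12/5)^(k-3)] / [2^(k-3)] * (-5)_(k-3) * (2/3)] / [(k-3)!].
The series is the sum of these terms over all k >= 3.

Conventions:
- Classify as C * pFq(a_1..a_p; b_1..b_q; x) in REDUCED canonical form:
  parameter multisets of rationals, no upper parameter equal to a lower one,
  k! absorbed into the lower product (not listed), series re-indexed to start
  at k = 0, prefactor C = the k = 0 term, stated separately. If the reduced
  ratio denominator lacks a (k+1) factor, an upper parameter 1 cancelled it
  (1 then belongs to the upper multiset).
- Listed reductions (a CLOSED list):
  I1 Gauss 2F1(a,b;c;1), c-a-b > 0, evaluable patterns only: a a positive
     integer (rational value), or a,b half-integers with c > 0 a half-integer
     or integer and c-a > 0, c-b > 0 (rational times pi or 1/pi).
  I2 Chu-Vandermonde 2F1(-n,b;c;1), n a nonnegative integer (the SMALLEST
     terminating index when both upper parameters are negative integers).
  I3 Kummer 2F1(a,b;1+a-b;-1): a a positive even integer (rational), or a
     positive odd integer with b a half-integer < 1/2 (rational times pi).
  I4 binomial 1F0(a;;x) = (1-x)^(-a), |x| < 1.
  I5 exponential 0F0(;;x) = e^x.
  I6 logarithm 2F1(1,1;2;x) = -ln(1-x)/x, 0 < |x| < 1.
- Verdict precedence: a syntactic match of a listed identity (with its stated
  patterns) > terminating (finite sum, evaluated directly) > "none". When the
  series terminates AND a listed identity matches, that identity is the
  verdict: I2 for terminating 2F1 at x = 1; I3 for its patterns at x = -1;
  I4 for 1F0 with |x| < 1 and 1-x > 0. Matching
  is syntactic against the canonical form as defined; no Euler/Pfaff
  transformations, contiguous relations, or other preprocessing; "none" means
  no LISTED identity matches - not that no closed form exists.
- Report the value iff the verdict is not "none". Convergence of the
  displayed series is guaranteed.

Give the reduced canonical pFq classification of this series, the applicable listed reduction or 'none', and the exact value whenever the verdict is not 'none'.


Key step: x = (6/5) and the two k-th powers (C = 2/3, x = 6/5) combine into one argument.
Consecutive-term ratio: r(k) = (6/5) * (k-5) / [(k+1)] ; factor over Q: parameters, x = (6/5), and C = 2/3.

With C = 2/3: the canonical form is 1F0(-5; -; 6/5). Verdict: terminating. (-5)_k vanishes past k = 5, leaving a 6-term sum, computed directly. Exact value: -2/9375.


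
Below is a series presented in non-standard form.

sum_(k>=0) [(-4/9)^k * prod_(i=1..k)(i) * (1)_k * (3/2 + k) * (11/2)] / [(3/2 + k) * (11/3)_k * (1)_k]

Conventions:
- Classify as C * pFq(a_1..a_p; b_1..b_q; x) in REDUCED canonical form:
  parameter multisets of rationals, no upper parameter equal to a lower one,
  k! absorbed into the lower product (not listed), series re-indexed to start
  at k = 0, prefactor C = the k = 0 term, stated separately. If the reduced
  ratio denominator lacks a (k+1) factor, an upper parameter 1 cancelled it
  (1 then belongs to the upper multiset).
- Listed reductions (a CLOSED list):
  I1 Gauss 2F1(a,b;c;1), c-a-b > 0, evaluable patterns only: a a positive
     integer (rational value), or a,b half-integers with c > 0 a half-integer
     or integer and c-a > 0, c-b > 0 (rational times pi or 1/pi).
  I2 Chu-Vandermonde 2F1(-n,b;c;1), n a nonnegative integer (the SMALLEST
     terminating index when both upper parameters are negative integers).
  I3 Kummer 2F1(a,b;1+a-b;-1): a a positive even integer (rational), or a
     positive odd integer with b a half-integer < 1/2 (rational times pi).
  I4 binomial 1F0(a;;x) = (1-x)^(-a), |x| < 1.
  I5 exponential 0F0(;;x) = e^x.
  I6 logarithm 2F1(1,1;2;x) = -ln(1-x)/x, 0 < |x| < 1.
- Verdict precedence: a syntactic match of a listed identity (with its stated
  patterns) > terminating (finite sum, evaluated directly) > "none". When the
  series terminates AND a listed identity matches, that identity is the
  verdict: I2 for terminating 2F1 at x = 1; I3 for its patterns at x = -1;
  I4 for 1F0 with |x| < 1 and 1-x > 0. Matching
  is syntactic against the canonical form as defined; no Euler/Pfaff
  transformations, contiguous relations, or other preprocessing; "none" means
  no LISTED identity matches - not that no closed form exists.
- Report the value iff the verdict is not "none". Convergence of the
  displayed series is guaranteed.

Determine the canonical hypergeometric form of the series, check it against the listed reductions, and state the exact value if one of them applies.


At argument -4/9: a 2F1 with upper {1, 1}, lower {11/3}, scaled by C = 11/2. Verdict: none here - no I1-I6 shape fits x = -4/9 with lower {11/3}.

Structural cue: with t_0 = 11/2, (1)_k (C = 11/2) is k! itself.
Term ratio: r(k) = (-4/9) * (k+1) (k+1) / [(k+11/3) (k+1)] ; factor over Q: parameters, x = (-4/9), and C = 11/2.


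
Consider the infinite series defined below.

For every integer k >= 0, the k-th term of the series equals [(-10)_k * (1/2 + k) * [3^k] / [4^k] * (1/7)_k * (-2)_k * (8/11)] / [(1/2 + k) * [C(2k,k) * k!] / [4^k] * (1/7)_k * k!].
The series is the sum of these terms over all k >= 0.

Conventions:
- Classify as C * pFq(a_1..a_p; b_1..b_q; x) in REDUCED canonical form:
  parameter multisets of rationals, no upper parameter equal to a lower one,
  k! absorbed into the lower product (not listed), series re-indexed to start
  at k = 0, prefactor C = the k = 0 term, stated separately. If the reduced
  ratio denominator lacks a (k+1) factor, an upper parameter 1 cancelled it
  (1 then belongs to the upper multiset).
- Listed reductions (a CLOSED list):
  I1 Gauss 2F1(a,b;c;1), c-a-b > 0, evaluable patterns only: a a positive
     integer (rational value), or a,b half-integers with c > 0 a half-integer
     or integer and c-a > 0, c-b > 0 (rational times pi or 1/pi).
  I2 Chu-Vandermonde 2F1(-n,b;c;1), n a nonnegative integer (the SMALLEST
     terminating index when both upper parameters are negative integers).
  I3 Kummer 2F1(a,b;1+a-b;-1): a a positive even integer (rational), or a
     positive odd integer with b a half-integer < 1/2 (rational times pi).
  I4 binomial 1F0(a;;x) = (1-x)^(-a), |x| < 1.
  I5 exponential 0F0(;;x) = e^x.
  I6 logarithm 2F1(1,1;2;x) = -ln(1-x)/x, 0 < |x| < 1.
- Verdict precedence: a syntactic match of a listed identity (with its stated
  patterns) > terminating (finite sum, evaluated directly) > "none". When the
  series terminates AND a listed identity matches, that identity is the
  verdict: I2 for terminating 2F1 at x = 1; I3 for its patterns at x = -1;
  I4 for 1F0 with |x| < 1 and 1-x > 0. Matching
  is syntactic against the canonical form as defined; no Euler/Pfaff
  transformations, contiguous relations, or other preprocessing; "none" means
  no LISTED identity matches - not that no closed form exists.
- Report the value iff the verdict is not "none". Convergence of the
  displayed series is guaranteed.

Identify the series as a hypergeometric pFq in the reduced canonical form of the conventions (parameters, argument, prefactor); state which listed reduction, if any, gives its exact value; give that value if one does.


Prefactor 8/11, argument 3/4: 2F1 with upper {-10, -2} over lower {1/2}. Verdict: terminating. With -2 upstairs the series is a 3-term polynomial sum; evaluated term by term. Its exact value is 788/11.

Key step: t_0 = 8/11 here, and the parameter 1/7 appears in both the upper and lower lists and cancels (alongside the other common factor).
Term ratio: r(k) = (3/4) * (k-10) (k-2) / [(k+1/2) (k+1)] ; factor over Q: parameters, x = (3/4), and C = 8/11.


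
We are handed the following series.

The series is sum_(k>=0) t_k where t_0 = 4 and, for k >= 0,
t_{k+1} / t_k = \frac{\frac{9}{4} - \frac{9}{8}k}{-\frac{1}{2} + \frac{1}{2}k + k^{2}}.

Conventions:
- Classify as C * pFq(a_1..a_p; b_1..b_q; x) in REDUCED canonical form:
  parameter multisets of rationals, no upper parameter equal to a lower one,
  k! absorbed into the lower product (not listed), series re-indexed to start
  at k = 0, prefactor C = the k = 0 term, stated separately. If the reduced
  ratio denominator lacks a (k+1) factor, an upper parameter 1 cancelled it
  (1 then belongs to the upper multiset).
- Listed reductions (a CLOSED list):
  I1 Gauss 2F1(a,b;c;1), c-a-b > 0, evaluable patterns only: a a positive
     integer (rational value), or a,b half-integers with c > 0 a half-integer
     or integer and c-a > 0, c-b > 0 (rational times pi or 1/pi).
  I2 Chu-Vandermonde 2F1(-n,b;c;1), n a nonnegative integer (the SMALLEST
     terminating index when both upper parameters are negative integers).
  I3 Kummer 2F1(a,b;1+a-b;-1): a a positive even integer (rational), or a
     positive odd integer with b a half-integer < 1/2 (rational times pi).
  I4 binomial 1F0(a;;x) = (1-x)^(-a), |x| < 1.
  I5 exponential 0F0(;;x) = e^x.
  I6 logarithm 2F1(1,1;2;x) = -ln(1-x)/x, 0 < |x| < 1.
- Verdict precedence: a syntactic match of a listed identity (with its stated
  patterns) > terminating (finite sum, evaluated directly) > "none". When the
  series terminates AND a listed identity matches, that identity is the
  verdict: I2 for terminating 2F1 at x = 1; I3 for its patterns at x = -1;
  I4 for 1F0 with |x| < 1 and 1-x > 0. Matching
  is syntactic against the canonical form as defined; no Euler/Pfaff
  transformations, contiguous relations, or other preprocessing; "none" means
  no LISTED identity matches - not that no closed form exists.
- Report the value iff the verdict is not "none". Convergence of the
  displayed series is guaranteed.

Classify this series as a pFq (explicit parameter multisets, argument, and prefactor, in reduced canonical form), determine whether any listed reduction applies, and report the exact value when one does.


First insight: with t_0 = 4, roots of the ratio polynomials (C = 4, x = -9/8) are the negated parameters.
Consecutive-term ratio: r(k) = -\frac{9}{8} * (k-2) / [(k-\frac{1}{2}) (k+1)] - rational; roots negated = parameters, x = -\frac{9}{8}, C = 4.

At argument -\frac{9}{8}: a 1F1 with upper {-2}, lower {-\frac{1}{2}}, scaled by C = 4. Verdict: terminating - upper -2 stops the sum at k = 2; the 3 terms are added exactly. Exact value: -\frac{137}{4}.


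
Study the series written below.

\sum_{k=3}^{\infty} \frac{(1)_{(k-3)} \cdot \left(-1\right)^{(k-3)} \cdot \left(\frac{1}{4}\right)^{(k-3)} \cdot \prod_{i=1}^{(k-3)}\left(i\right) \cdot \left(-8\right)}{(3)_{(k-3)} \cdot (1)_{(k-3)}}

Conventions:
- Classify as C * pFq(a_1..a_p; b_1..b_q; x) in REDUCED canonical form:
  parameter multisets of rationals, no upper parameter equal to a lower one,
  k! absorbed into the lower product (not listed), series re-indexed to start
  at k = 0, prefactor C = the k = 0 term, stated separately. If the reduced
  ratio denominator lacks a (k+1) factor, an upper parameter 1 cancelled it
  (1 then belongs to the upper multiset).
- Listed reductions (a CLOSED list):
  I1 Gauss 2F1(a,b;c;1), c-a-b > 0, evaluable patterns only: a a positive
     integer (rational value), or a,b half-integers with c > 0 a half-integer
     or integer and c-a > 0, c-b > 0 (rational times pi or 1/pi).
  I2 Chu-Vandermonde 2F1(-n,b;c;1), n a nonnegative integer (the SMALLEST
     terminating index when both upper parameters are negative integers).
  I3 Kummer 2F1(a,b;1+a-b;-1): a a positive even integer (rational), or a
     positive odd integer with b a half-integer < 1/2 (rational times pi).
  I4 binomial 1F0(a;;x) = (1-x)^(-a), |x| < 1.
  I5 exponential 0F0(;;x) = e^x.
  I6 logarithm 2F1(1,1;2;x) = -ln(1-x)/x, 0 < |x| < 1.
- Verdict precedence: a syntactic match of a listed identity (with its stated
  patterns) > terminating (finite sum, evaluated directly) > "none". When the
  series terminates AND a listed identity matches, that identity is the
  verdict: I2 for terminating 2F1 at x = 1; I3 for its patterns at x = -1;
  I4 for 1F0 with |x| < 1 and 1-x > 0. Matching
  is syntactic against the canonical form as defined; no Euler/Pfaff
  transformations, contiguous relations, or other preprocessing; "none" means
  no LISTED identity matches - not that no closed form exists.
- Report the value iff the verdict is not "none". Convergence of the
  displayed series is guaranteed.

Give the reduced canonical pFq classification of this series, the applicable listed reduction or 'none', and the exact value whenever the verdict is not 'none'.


Structural cue: t_0 being -8, (1)_k (prefactor -8) is k! itself.
Ratio: r(k) = -\frac{1}{4} * (k+1) (k+1) / [(k+3) (k+1)] ; factor over Q: parameters, x = -\frac{1}{4}, and C = -8.

Classification (C = -8): 2F1 with upper {1, 1}, lower {3}, argument x = -\frac{1}{4}. Verdict: none - at argument -\frac{1}{4} the multisets {1, 1} ; {3} match no listed identity.


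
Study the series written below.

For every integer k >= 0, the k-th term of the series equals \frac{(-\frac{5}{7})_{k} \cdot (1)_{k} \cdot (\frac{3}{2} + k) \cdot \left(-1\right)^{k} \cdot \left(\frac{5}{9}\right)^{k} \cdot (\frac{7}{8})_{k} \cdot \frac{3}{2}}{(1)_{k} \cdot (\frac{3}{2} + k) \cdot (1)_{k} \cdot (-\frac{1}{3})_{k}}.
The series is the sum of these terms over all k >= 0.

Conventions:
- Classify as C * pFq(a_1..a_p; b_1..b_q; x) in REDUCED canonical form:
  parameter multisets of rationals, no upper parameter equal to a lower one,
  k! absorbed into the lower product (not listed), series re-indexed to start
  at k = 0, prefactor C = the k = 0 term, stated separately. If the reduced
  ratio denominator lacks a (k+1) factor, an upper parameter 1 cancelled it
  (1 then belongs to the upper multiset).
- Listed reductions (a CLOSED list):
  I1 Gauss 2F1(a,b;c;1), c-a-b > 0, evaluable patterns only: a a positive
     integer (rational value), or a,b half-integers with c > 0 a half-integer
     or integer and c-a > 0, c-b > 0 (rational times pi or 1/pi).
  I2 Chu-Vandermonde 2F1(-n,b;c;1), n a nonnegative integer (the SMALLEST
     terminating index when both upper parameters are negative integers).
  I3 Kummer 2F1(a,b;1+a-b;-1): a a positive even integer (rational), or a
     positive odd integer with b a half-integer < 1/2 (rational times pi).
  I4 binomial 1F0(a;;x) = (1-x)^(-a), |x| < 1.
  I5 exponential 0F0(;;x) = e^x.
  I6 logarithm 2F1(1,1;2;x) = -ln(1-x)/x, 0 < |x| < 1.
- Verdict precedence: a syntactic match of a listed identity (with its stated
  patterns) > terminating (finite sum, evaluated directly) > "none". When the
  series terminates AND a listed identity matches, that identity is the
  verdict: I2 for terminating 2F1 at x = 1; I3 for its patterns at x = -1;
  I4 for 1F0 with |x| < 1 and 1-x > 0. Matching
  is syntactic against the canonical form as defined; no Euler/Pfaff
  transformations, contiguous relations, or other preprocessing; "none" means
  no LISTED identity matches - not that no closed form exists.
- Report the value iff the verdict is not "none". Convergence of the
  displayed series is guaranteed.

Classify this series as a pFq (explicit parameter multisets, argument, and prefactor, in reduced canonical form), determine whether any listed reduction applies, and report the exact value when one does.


The series (x = -\frac{5}{9}) is 2F1: upper {-\frac{5}{7}, \frac{7}{8}}, lower {-\frac{1}{3}}, prefactor \frac{3}{2}. Verdict: none. A 2F1 with upper {-\frac{5}{7}, \frac{7}{8}} fits none of I1-I6 at x = -\frac{5}{9}; the sum runs forever.

The tell: t_0 being \frac{3}{2}, the parameter 1 appears in both the upper and lower lists and cancels (alongside the other common factor).
Consecutive-term ratio: r(k) = -\frac{5}{9} * (k-\frac{5}{7}) (k+\frac{7}{8}) / [(k-\frac{1}{3}) (k+1)] - poly over poly, x = -\frac{5}{9} from leading terms; C = \frac{3}{2} at k = 0.


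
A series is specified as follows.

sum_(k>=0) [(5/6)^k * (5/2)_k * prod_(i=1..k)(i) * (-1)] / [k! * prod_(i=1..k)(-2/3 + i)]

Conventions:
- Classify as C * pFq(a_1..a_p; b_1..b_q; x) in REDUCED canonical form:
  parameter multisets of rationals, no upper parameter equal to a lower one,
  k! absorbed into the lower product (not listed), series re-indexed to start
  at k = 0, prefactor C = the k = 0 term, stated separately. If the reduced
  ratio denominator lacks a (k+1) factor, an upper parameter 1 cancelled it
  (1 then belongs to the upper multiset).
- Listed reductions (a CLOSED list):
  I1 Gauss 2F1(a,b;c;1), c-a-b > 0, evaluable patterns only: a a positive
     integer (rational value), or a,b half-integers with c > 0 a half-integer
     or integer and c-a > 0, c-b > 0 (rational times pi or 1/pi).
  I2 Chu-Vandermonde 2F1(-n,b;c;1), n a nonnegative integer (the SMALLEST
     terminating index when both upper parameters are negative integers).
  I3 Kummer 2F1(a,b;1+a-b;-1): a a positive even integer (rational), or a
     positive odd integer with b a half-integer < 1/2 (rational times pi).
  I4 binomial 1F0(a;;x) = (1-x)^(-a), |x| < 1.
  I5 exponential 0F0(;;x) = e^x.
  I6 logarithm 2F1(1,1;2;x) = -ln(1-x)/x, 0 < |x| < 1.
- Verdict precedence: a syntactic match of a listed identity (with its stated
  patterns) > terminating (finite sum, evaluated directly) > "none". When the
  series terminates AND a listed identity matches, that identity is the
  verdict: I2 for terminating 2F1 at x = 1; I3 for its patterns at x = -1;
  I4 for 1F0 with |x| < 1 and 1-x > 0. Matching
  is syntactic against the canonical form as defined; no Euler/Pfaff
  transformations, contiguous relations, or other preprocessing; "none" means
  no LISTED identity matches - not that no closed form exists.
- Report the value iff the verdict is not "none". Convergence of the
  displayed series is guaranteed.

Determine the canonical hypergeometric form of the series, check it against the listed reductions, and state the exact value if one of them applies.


Reduced: x = 5/6, 2F1, upper = {1, 5/2}, lower = {1/3}, C = -1. Verdict: no listed reduction: x = 5/6 and upper {1, 5/2} fail every I1-I6 pattern.

Key observation: with t_0 = -1, the running product (C = -1, x = 5/6) telescopes to a rising factorial.
Consecutive-term ratio: r(k) = (5/6) * (k+1) (k+5/2) / [(k+1/3) (k+1)] - rational; roots negated = parameters, x = (5/6), C = -1.


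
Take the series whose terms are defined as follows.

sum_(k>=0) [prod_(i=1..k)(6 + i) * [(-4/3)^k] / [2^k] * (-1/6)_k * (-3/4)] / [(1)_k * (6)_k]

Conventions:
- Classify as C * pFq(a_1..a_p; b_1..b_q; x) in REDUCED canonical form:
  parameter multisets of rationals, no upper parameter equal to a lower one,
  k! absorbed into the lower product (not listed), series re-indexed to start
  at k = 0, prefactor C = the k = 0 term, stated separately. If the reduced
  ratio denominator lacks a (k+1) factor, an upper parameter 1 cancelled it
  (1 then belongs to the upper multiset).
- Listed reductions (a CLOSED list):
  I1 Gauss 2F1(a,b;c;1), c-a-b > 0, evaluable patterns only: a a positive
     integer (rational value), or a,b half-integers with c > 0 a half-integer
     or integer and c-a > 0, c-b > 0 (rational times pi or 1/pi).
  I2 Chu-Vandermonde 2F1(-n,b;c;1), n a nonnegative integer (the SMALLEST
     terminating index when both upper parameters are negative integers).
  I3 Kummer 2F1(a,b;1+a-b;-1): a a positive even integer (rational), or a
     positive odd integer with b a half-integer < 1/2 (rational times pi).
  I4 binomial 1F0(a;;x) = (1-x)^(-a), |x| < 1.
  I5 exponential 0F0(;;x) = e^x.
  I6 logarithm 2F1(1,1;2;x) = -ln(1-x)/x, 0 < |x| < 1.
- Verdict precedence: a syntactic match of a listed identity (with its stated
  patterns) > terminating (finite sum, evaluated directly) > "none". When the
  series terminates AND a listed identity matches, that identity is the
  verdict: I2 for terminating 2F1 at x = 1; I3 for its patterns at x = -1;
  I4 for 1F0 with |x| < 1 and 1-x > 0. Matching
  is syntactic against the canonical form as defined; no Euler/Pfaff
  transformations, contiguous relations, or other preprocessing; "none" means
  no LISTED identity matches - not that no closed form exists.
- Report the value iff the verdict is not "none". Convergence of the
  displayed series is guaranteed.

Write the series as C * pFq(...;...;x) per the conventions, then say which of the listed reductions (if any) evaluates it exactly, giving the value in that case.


At argument -2/3: a 2F1 with upper {-1/6, 7}, lower {6}, scaled by C = -3/4. Verdict: none - this 2F1 at x = -2/3 matches no listed pattern, and upper {-1/6, 7} holds no stopper.

Structural cue: with t_0 = -3/4, the running product (prefactor -3/4) telescopes to a rising factorial.
Ratio: r(k) = (-2/3) * (k-1/6) (k+7) / [(k+6) (k+1)] - rational in k. x = (-2/3); t_0 = -3/4; negate the roots.


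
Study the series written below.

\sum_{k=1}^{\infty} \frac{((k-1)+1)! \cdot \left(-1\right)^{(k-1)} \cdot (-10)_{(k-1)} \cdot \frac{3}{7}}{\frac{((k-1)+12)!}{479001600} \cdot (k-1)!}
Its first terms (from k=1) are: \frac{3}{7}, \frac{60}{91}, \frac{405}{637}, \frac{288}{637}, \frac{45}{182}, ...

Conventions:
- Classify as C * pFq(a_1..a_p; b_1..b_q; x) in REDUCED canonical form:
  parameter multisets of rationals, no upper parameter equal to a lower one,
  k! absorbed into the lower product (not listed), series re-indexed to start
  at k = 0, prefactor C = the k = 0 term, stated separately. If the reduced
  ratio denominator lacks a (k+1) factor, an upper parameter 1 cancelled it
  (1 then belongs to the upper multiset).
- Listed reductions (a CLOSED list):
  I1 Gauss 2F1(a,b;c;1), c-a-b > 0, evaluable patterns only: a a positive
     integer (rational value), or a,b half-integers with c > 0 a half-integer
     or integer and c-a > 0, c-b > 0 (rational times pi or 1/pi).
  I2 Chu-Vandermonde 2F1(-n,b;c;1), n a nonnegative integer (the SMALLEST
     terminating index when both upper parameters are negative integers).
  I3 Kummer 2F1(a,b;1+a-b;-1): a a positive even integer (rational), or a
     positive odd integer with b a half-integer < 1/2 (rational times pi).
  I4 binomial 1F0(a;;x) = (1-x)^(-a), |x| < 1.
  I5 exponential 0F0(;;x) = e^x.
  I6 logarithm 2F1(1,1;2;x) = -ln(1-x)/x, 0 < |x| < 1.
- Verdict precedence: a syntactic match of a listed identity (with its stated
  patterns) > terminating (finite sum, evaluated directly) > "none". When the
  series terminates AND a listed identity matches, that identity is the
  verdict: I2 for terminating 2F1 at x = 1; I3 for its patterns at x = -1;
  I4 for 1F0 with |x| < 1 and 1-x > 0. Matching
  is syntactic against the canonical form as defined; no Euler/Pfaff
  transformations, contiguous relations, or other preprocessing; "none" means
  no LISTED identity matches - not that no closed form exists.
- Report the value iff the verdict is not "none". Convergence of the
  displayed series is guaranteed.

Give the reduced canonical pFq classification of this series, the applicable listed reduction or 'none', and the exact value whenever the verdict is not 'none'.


Structural cue: with t_0 = \frac{3}{7}, the factorial ratio (C = 3/7, x = -1) (k+a-1)!/(a-1)! is a rising factorial (a)_k.
Adjacent-term ratio: r(k) = -1 * (k-10) (k+2) / [(k+13) (k+1)] - rational; roots negated = parameters, x = -1, C = \frac{3}{7}.

Canonical form: C = \frac{3}{7} times 2F1 with upper {-10, 2}, lower {13}, x = -1. Verdict (x = -1): the Kummer evaluation I3 applies (x = -1; c = 13 equals 1+a-b for upper {-10, 2}: listed pattern). Sum: \frac{18}{7}.


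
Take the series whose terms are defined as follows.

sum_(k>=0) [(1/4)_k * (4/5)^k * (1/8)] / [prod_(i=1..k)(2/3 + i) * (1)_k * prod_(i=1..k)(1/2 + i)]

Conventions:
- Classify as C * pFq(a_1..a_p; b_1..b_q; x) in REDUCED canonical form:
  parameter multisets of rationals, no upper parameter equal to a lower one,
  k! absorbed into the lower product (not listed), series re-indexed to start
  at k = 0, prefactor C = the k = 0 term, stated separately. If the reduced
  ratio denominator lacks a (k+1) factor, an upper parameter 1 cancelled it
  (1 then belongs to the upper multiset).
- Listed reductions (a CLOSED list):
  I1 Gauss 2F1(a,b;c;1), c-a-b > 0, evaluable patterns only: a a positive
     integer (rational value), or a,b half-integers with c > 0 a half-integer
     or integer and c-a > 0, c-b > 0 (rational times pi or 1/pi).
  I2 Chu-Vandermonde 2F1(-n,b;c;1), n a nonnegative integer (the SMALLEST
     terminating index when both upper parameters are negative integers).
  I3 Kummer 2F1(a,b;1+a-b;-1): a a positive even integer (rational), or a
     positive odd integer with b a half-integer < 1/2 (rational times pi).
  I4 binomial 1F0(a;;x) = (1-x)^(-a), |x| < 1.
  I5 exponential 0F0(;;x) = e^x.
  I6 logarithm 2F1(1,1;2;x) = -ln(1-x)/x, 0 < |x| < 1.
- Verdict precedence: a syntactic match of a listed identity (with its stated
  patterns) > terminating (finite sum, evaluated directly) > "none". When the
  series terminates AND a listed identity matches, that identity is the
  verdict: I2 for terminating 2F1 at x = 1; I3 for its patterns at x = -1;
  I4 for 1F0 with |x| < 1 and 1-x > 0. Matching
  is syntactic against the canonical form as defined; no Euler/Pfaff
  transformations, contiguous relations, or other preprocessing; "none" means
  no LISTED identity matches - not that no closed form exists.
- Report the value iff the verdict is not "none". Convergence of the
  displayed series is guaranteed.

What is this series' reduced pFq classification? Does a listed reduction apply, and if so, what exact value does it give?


The series (x = 4/5) is 1F2: upper {1/4}, lower {3/2, 5/3}, prefactor 1/8. Verdict: no listed reduction: x = 4/5 and upper {1/4} fail every I1-I6 pattern.

The tell: t_0 being 1/8, the lower running product (C = 1/8) is a rising factorial.
Term ratio: r(k) = (4/5) * (k+1/4) / [(k+3/2) (k+5/3) (k+1)] - poly over poly, x = (4/5) from leading terms; C = 1/8 at k = 0.


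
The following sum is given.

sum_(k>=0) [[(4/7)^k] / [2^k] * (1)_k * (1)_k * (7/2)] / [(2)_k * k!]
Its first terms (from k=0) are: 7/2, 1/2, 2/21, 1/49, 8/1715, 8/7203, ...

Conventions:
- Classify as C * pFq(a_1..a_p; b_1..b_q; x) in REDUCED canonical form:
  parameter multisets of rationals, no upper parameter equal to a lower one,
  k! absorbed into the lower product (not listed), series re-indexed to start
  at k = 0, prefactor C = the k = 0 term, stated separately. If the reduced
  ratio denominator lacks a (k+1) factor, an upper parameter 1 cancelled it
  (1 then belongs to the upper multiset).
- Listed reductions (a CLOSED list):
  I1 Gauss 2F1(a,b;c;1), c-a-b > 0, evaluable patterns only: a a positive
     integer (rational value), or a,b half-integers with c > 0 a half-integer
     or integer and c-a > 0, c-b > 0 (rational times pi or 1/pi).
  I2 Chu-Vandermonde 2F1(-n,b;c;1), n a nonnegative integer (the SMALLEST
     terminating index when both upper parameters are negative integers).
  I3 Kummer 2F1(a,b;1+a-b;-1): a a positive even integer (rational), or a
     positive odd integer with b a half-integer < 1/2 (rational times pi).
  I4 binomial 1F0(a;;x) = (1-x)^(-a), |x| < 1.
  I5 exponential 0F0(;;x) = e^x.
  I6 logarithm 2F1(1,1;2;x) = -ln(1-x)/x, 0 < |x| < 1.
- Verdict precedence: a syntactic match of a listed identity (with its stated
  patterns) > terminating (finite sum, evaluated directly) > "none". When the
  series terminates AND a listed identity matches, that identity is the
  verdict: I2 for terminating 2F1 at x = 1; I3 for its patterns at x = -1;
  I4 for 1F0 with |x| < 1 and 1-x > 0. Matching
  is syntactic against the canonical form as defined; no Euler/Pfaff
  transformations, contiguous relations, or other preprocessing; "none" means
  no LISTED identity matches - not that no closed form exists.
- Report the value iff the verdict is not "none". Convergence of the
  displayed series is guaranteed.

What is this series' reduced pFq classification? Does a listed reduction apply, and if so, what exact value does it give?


Classification (C = 7/2): 2F1 with upper {1, 1}, lower {2}, argument x = 2/7. Verdict: the I6 logarithm reduction matches (the logarithm: parameters (1,1;2), x = 2/7). Sum: (-49/4) * ln(5/7).

First insight: t_0 = 7/2 here, and the two k-th powers (C = 7/2, x = 2/7) combine into one argument.
Ratio: r(k) = (2/7) * (k+1) (k+1) / [(k+2) (k+1)] ; factor over Q: parameters, x = (2/7), and C = 7/2.


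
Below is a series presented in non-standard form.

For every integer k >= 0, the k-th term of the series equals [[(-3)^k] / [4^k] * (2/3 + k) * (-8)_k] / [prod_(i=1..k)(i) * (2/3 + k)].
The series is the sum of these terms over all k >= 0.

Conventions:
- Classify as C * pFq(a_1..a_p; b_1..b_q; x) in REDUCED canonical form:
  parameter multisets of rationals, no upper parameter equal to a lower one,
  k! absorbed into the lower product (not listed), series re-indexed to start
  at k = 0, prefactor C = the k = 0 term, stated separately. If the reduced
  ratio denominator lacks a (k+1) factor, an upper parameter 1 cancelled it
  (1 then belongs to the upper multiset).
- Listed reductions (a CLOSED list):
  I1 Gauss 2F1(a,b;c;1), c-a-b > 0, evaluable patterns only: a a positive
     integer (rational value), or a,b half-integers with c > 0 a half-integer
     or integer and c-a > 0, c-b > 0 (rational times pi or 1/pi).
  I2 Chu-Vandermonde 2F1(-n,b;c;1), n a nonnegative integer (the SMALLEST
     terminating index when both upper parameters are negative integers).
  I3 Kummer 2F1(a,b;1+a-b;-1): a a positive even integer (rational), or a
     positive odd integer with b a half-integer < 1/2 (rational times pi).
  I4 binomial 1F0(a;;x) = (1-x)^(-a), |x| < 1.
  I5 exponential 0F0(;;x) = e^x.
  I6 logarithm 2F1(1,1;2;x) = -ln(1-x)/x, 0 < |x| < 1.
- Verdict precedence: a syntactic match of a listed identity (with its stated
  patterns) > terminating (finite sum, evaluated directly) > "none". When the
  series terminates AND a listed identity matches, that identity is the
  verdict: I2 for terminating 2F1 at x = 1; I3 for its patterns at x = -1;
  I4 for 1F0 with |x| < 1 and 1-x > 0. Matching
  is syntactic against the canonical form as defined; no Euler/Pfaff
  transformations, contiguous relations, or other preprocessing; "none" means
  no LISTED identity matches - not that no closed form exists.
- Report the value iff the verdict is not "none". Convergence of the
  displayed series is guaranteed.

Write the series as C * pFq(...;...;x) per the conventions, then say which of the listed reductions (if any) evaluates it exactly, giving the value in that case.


Classification (C = 1): 1F0 with upper {-8}, lower {-}, argument x = -3/4. Verdict at x = -3/4: the binomial series (I4) matches (the 1F0 binomial series: exponent 8, x = -3/4). Its exact value is 5764801/65536.

Key step: from the first term 1: the product of the first k integers (C = 1) is k!.
Adjacent-term ratio: r(k) = (-3/4) * (k-8) / [(k+1)] - rational in k. x = (-3/4); t_0 = 1; negate the roots.


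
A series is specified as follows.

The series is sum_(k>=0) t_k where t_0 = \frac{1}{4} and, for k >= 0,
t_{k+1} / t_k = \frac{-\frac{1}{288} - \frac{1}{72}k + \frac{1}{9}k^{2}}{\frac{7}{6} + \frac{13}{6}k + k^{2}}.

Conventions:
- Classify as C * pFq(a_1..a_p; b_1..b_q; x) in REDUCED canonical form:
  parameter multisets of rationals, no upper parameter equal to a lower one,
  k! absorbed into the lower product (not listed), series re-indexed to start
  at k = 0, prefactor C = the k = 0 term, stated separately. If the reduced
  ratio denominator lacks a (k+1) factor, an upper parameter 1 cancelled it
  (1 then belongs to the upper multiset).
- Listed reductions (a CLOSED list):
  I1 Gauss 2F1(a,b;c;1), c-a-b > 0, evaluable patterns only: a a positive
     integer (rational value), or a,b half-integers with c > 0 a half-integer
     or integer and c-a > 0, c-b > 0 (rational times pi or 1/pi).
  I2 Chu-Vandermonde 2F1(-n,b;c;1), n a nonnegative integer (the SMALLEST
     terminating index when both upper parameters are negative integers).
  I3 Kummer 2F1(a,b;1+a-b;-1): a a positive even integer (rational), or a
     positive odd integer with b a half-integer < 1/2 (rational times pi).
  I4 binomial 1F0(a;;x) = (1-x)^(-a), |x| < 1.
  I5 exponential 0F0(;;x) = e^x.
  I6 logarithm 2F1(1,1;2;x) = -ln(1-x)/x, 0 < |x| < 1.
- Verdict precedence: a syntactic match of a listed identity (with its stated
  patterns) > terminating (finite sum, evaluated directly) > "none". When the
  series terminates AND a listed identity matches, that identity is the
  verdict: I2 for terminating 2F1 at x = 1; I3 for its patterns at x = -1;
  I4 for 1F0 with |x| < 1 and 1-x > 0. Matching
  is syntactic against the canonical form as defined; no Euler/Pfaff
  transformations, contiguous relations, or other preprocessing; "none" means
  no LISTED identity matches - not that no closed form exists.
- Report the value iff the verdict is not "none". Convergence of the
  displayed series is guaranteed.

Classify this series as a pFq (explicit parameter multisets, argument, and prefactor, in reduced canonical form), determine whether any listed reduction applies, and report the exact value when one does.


This is \frac{1}{4} * 2F1(-\frac{1}{4}, \frac{1}{8}; \frac{7}{6}; \frac{1}{9}) in reduced canonical form. Verdict: none - at argument \frac{1}{9} the multisets {-\frac{1}{4}, \frac{1}{8}} ; {\frac{7}{6}} match no listed identity.

Key observation: x = \frac{1}{9} and roots of the ratio polynomials (C = 1/4) are the negated parameters.
Consecutive-term ratio: r(k) = \frac{1}{9} * (k-\frac{1}{4}) (k+\frac{1}{8}) / [(k+\frac{7}{6}) (k+1)] - rational in k. x = \frac{1}{9}; t_0 = \frac{1}{4}; negate the roots.


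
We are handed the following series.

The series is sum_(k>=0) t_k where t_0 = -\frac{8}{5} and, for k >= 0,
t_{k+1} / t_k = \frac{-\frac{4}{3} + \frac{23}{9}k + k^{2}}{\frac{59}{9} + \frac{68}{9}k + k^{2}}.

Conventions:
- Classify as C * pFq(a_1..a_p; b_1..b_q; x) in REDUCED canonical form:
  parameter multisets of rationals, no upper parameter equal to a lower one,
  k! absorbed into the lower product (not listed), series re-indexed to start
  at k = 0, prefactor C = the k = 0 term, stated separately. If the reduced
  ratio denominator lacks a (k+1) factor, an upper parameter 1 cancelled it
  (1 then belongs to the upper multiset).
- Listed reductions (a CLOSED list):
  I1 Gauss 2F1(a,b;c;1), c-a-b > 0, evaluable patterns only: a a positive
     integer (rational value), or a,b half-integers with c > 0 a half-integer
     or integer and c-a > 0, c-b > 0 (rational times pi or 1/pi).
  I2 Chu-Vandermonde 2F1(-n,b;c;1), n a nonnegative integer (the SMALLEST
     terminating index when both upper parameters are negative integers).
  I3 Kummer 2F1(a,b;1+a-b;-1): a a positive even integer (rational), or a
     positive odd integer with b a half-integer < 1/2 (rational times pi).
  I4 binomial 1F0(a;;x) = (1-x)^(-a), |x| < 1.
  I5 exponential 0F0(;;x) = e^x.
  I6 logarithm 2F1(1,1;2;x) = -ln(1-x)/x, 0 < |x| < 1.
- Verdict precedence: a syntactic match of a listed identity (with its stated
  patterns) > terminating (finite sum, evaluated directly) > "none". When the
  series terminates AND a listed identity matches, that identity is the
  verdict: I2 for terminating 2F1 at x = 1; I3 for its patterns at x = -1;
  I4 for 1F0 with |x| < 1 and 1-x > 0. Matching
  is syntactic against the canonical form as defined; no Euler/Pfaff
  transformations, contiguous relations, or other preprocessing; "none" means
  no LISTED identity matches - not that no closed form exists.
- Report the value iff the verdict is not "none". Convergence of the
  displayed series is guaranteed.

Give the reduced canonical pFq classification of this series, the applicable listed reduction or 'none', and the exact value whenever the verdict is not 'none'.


At argument 1: a 2F1 with upper {-\frac{4}{9}, 3}, lower {\frac{59}{9}}, scaled by C = -\frac{8}{5}. Verdict: Gauss (I1, integer-parameter pattern) fires (x = 1: the Gamma ratio telescopes since c-a-b = 4 > 0 and a = 3 in Z>0). Its exact value is -\frac{2624}{2187}.

Structural cue: x = 1 and factor the ratio over Q (C = -8/5): negated roots = parameters.
Consecutive-term ratio: r(k) = 1 * (k-\frac{4}{9}) (k+3) / [(k+\frac{59}{9}) (k+1)] ; factor over Q: parameters, x = 1, and C = -\frac{8}{5}.


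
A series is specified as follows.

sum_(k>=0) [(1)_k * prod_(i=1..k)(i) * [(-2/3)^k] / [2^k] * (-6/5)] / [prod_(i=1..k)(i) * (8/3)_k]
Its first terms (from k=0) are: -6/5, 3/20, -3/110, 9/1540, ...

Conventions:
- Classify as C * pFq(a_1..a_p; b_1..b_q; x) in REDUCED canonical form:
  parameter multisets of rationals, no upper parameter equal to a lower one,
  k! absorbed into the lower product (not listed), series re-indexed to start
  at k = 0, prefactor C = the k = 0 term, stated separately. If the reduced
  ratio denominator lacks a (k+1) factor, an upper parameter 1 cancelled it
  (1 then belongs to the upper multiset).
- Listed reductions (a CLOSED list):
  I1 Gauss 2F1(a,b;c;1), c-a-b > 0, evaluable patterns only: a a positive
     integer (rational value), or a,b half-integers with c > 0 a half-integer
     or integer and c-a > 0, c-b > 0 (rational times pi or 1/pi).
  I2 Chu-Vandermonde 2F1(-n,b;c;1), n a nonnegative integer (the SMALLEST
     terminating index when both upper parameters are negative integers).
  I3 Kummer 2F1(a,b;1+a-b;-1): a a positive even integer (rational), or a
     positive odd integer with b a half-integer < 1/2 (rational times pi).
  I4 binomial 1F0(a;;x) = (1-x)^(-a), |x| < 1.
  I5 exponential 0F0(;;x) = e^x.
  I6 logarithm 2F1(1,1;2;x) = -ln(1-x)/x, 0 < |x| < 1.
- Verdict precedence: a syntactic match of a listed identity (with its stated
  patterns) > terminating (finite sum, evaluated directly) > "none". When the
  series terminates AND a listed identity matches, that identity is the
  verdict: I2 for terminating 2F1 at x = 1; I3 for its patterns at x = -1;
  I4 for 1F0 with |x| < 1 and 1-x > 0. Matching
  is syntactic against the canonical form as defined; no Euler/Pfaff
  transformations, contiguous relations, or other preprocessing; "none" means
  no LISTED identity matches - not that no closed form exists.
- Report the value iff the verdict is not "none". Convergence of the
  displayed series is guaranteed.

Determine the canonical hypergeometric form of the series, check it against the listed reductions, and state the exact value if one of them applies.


At argument -1/3: a 2F1 with upper {1, 1}, lower {8/3}, scaled by C = -6/5. Verdict: none. No listed pattern accepts 2F1(1, 1; 8/3; -1/3).

Key observation: from the first term -6/5: the product of the first k integers (C = -6/5) is k!.
Ratio: r(k) = (-1/3) * (k+1) (k+1) / [(k+8/3) (k+1)] - poly over poly, x = (-1/3) from leading terms; C = -6/5 at k = 0.
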